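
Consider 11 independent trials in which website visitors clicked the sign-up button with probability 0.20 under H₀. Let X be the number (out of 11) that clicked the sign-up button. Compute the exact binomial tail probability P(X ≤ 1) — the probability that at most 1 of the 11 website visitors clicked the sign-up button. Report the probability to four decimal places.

X ~ Binomial(n=11, p=0.20).
P(X ≤ 1) = C(11,0)·0.20^0·0.80^11 + C(11,1)·0.20^1·0.80^10.
= 0.085899 + 0.236223 = 0.3221.

P = 0.3221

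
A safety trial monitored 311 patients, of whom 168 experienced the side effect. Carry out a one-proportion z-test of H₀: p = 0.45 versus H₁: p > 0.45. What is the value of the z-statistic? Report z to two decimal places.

z = 3.20

The sample proportion is 168/311 = 0.54019.
Under H₀, SE = √(p₀(1−p₀)/n) = √(0.45·0.55/311) = √0.000795820 = 0.028210.
z = (0.54019 − 0.45)/0.028210 = 0.09019/0.028210 = 3.20.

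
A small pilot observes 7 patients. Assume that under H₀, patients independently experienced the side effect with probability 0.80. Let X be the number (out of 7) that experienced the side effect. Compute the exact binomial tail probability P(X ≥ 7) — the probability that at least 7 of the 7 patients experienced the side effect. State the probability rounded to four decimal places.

P = 0.2097

X is binomial with n = 7 and p = 0.80.
P(X ≥ 7) = C(7,7)·0.80^7·0.20^0.
= 0.209715 = 0.2097.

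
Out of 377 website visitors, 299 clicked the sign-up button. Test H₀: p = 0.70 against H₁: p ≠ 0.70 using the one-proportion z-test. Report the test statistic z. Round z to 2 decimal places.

p̂ = 299/377 = 0.79310.
Null standard error: √(0.70·0.30/377) = √0.000557029 = 0.023601.
z = (0.79310 − 0.70)/0.023601 = 0.09310/0.023601 = 3.94.

z = 3.94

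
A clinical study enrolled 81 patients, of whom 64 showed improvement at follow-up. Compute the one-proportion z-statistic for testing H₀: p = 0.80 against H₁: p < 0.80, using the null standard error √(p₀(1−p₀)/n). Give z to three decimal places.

Sample proportion p̂ = 64/81 = 0.79012.
SE₀ = √(0.80·0.20/81) = 0.044444.
z = (p̂ − p₀)/SE = (0.79012 − 0.80)/0.044444 = -0.222.

z = -0.222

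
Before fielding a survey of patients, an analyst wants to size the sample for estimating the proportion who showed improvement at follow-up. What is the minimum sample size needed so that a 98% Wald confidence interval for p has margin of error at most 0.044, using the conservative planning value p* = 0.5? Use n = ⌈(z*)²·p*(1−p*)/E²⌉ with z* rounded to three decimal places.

n = 699

z* = 2.326 at the 98% level.
p*(1−p*) = 0.50·0.50 = 0.2500.
Required n before rounding: 5.410276 × 0.2500 / 0.044² = 698.641.
⌈698.641⌉ = 699.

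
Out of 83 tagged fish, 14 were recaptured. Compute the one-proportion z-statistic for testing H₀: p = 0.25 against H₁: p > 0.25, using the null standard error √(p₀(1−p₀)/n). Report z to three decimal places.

The sample proportion is 14/83 = 0.16867.
Null standard error: √(0.25·0.75/83) = √0.002259036 = 0.047529.
Test statistic: z = -0.08133/0.047529 = -1.711.

z = -1.711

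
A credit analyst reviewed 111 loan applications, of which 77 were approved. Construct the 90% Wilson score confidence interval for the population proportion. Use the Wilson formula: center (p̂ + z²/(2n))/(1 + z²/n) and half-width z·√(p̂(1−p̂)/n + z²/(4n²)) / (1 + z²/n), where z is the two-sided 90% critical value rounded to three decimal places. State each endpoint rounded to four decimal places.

(0.6178, 0.7603)

Here p̂ = 77/111 = 0.69369 and z = 1.645 (z² = 2.706025).
Denominator 1 + z²/n = 1 + 2.706025/111 = 1.024379.
Adjusted center: (0.69369 + z²/(2n))/1.024379 = 0.68908.
Radicand: p̂(1−p̂)/n + z²/(4n²) = 0.001914259 + 0.000054907 = 0.001969166.
Half-width = 1.645·√0.001969166/1.024379 = 0.07126.
CI: 0.68908 ± 0.07126 = (0.6178, 0.7603).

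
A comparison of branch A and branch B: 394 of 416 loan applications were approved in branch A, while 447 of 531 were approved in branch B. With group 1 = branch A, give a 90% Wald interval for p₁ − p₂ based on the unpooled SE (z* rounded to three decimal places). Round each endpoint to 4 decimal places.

(0.0736, 0.1370)

p̂₁ = 0.94712, p̂₂ = 0.84181, so the observed difference is 0.10531.
Unpooled SE = √(p̂₁(1−p̂₁)/n₁ + p̂₂(1−p̂₂)/n₂) = √(0.000120403 + 0.000250786) = 0.019266.
For 90% confidence, z* = 1.645. Margin = 1.645·0.019266 = 0.03169.
Interval: 0.10531 ± 0.03169 → (0.0736, 0.1370).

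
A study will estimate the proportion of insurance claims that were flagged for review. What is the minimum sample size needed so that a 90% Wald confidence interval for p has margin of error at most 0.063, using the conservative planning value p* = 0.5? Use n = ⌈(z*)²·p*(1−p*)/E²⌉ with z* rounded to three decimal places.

z* = 1.645 at the 90% level.
p*(1−p*) = 0.2500.
Required n before rounding: 2.706025 × 0.2500 / 0.063² = 170.448.
⌈170.448⌉ = 171.

n = 171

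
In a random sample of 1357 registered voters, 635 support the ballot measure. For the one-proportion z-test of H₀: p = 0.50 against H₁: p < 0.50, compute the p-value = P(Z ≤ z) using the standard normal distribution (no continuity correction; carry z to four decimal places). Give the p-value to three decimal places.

With x = 635 successes in n = 1357, p̂ = 0.46794.
SE₀ = √(0.50·0.50/1357) = 0.013573.
Test statistic (full precision, shown to 4 dp): z = (635/1357 − 0.50)/SE₀ ≈ -2.3617.
From the standard normal, P(Z ≤ z) = 0.009.

p-value = 0.009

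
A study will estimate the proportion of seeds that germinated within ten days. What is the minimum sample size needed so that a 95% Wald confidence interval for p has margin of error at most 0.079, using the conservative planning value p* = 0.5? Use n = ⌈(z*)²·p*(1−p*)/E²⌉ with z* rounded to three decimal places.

n = 154

For 95% confidence, z* = 1.960.
p*(1−p*) = 0.2500.
(z*)²·p*(1−p*)/E² = 3.841600·0.2500/0.006241 = 153.886.
⌈153.886⌉ = 154.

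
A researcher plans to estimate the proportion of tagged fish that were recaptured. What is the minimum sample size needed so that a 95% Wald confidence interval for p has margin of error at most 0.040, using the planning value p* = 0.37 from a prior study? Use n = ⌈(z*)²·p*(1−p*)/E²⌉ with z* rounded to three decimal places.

z* = 1.960 at the 95% level.
p*(1−p*) = 0.2331.
Required n before rounding: 3.841600 × 0.2331 / 0.040² = 559.673.
Rounding up, n = 560.

n = 560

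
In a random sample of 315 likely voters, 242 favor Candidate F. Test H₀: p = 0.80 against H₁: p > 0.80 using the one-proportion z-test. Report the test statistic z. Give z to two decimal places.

Sample proportion p̂ = 242/315 = 0.76825.
Null standard error: √(0.80·0.20/315) = √0.000507937 = 0.022537.
z = (0.76825 − 0.80)/0.022537 = -0.03175/0.022537 = -1.41.

z = -1.41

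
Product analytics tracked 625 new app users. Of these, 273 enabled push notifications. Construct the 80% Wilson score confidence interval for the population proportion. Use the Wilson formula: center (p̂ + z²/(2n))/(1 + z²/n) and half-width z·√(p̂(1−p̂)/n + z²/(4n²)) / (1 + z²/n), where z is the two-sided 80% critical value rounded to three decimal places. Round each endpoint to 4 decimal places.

(0.4116, 0.4624)

Here p̂ = 273/625 = 0.43680 and z = 1.282 (z² = 1.643524).
Denominator 1 + z²/n = 1 + 1.643524/625 = 1.002630.
Center = (0.43680 + 0.001315)/1.002630 = 0.43697.
Radicand: p̂(1−p̂)/n + z²/(4n²) = 0.000393609 + 0.000001052 = 0.000394661.
Half-width = z·√(radicand)/denom = 1.282·0.019866/1.002630 = 0.02540.
CI: 0.43697 ± 0.02540 = (0.4116, 0.4624).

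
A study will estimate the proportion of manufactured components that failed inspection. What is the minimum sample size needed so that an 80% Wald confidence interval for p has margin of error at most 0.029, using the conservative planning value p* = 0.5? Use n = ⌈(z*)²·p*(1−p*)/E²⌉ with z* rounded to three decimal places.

n = 489

z* = 1.282 at the 80% level.
p*(1−p*) = 0.2500.
Required n before rounding: 1.643524 × 0.2500 / 0.029² = 488.562.
Rounding up, n = 489.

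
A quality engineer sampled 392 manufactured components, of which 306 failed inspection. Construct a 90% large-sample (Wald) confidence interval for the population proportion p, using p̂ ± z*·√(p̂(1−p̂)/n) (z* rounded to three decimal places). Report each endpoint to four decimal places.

The sample proportion is 306/392 = 0.78061.
SE(p̂) = √(0.78061·0.21939/392) = 0.020902.
The 90% critical value is z* = 1.645.
Margin of error: 1.645 × 0.020902 = 0.03438.
CI: 0.78061 ± 0.03438 = (0.7462, 0.8150).

(0.7462, 0.8150)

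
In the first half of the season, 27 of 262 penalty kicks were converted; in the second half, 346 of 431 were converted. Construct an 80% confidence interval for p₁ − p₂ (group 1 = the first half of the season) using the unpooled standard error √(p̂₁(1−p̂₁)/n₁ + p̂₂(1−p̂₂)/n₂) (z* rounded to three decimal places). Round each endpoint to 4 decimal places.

p̂₁ = 27/262 = 0.10305, p̂₂ = 346/431 = 0.80278; p̂₁ − p̂₂ = -0.69973.
SE = √(0.000352799 + 0.000367336) = √0.000720135 = 0.026835.
The 80% critical value is z* = 1.282. Margin of error = 0.03440.
So the interval runs from -0.7341 to -0.6653.

(-0.7341, -0.6653)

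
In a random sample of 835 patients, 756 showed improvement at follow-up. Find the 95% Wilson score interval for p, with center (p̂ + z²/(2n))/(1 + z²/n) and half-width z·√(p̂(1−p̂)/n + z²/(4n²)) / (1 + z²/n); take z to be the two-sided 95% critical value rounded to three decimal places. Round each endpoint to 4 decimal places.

(0.8836, 0.9234)

p̂ = 756/835 = 0.90539; z = 1.960, so z² = 3.841600.
1 + z²/n = 1.004601.
Adjusted center: (0.90539 + z²/(2n))/1.004601 = 0.90353.
Radicand: p̂(1−p̂)/n + z²/(4n²) = 0.000102586 + 0.000001377 = 0.000103963.
Half-width = z·√(radicand)/denom = 1.960·0.010196/1.004601 = 0.01989.
So the interval runs from 0.8836 to 0.9234.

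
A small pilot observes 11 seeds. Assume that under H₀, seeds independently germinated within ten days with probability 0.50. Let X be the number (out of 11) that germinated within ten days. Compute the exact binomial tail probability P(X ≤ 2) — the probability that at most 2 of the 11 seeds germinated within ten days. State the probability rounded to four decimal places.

X ~ Binomial(n=11, p=0.50).
P(X ≤ 2) = C(11,0)·0.50^0·0.50^11 + C(11,1)·0.50^1·0.50^10 + C(11,2)·0.50^2·0.50^9.
= 0.000488 + 0.005371 + 0.026855 = 0.0327.

P = 0.0327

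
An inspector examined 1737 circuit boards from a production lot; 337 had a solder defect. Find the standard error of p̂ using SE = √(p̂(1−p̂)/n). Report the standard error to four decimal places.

SE = 0.0095

With x = 337 successes in n = 1737, p̂ = 0.19401.
p̂(1−p̂) = 0.156370.
Dividing by n and taking the root: √0.000090023 = 0.0095.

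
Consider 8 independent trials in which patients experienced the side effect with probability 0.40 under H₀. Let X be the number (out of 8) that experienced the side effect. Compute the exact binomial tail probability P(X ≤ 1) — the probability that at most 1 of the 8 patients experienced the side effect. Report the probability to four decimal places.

X is binomial with n = 8 and p = 0.40.
P(X ≤ 1) = C(8,0)·0.40^0·0.60^8 + C(8,1)·0.40^1·0.60^7.
= 0.016796 + 0.089580 = 0.1064.

P = 0.1064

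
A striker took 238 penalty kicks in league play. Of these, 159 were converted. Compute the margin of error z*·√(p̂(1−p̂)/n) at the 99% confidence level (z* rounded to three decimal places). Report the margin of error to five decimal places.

Sample proportion p̂ = 159/238 = 0.66807.
SE(p̂) = √(0.66807·0.33193/238) = 0.030524.
The 99% critical value is z* = 2.576.
Margin of error = z*·SE = 2.576 × 0.030524 = 0.07863.

ME = 0.07863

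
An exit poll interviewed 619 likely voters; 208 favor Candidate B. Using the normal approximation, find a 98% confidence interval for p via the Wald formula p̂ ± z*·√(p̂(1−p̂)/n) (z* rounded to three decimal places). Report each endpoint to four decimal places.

(0.2919, 0.3802)

p̂ = 208/619 = 0.33603.
Standard error of p̂: √(0.223112/619) = √0.000360440 = 0.018985.
The 98% critical value is z* = 2.326.
Margin of error: 2.326 × 0.018985 = 0.04416.
Interval: 0.33603 ± 0.04416 → (0.2919, 0.3802).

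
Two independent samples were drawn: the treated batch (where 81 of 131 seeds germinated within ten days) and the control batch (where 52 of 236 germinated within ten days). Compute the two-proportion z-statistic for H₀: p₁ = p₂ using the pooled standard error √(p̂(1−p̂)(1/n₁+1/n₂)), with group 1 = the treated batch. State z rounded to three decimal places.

z = 7.599

p̂₁ = 81/131 = 0.61832, p̂₂ = 52/236 = 0.22034.
Pooled p̂ = (81+52)/(131+236) = 133/367 = 0.36240.
Pooled SE = √[0.2310656·0.01187088] ≈ 0.052373.
z = (p̂₁ − p̂₂)/SE = (0.61832 − 0.22034)/0.052373 = 0.39798/0.052373 = 7.599.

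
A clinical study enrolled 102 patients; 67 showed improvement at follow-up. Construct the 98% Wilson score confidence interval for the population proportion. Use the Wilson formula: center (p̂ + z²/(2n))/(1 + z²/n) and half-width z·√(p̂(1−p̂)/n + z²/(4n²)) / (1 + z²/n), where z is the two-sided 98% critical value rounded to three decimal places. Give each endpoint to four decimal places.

Here p̂ = 67/102 = 0.65686 and z = 2.326 (z² = 5.410276).
1 + z²/n = 1.053042.
Center = (0.65686 + 0.026521)/1.053042 = 0.64896.
Radicand: p̂(1−p̂)/n + z²/(4n²) = 0.002209746 + 0.000130005 = 0.002339751.
Half-width = z·√(radicand)/denom = 2.326·0.048371/1.053042 = 0.10684.
CI: 0.64896 ± 0.10684 = (0.5421, 0.7558).

(0.5421, 0.7558)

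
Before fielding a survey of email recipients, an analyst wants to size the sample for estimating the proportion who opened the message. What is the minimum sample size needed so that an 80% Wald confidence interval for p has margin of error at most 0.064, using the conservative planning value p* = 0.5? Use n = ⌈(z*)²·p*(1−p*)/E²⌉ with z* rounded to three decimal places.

n = 101

For 80% confidence, z* = 1.282.
p*(1−p*) = 0.50·0.50 = 0.2500.
Required n before rounding: 1.643524 × 0.2500 / 0.064² = 100.313.
Rounding up, n = 101.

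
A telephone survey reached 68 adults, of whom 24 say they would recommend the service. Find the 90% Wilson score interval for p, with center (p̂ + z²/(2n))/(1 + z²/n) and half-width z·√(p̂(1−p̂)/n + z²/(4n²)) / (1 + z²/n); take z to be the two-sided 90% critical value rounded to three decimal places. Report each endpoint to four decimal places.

Here p̂ = 24/68 = 0.35294 and z = 1.645 (z² = 2.706025).
Denominator 1 + z²/n = 1 + 2.706025/68 = 1.039794.
Adjusted center: (0.35294 + z²/(2n))/1.039794 = 0.35857.
Radicand: p̂(1−p̂)/n + z²/(4n²) = 0.003358437 + 0.000146303 = 0.003504740.
Half-width = z·√(radicand)/denom = 1.645·0.059201/1.039794 = 0.09366.
CI: 0.35857 ± 0.09366 = (0.2649, 0.4522).

(0.2649, 0.4522)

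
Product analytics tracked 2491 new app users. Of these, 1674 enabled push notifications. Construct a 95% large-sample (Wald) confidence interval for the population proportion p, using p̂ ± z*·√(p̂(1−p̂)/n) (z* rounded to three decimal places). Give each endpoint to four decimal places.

(0.6536, 0.6905)

p̂ = 1674/2491 = 0.67202.
SE(p̂) = √(0.67202·0.32798/2491) = 0.009407.
z* = 1.960 at the 95% level.
Margin of error: 1.960 × 0.009407 = 0.01844.
So the interval runs from 0.6536 to 0.6905.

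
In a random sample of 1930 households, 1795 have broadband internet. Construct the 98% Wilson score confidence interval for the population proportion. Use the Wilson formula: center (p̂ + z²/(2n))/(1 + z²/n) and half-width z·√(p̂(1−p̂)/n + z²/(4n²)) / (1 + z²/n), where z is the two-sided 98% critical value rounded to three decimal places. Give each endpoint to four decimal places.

Here p̂ = 1795/1930 = 0.93005 and z = 2.326 (z² = 5.410276).
1 + z²/n = 1.002803.
Center = (0.93005 + 0.001402)/1.002803 = 0.92885.
Radicand: p̂(1−p̂)/n + z²/(4n²) = 0.000033707 + 0.000000363 = 0.000034070.
Half-width = z·√(radicand)/denom = 2.326·0.005837/1.002803 = 0.01354.
CI: 0.92885 ± 0.01354 = (0.9153, 0.9424).

(0.9153, 0.9424)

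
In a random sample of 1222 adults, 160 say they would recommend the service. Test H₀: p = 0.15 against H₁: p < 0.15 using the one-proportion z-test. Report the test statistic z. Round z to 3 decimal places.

With x = 160 successes in n = 1222, p̂ = 0.13093.
SE₀ = √(0.15·0.85/1222) = 0.010215.
z = (p̂ − p₀)/SE = (0.13093 − 0.15)/0.010215 = -1.867.

z = -1.867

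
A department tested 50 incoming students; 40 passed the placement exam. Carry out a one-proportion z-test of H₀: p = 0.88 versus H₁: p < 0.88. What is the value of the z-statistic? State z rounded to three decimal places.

z = -1.741

Sample proportion p̂ = 40/50 = 0.80000.
SE₀ = √(0.88·0.12/50) = 0.045957.
z = (p̂ − p₀)/SE = (0.80000 − 0.88)/0.045957 = -1.741.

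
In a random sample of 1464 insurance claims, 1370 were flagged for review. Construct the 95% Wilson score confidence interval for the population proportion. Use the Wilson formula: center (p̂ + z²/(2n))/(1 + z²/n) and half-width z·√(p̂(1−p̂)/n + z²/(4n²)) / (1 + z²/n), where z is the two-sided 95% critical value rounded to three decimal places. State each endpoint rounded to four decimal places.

(0.9221, 0.9472)

p̂ = 1370/1464 = 0.93579; z = 1.960, so z² = 3.841600.
1 + z²/n = 1.002624.
Adjusted center: (0.93579 + z²/(2n))/1.002624 = 0.93465.
Radicand: p̂(1−p̂)/n + z²/(4n²) = 0.000041042 + 0.000000448 = 0.000041490.
Half-width = z·√(radicand)/denom = 1.960·0.006441/1.002624 = 0.01259.
So the interval runs from 0.9221 to 0.9472.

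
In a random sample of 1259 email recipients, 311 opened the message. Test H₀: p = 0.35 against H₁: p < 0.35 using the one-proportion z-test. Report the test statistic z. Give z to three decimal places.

The sample proportion is 311/1259 = 0.24702.
SE₀ = √(0.35·0.65/1259) = 0.013442.
z = (p̂ − p₀)/SE = (0.24702 − 0.35)/0.013442 = -7.661.

z = -7.661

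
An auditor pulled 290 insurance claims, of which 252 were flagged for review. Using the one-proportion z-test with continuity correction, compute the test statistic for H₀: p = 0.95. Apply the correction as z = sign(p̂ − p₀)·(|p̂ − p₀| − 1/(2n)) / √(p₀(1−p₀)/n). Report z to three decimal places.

p̂ = 252/290 = 0.86897. p̂ − p₀ = -0.081034.
1/(2n) = 0.001724.
Corrected numerator: |-0.081034| − 0.001724 = 0.079310.
SE₀ = √(0.95·0.05/290) = 0.012798.
z = (−)0.079310/0.012798 = -6.197.

z = -6.197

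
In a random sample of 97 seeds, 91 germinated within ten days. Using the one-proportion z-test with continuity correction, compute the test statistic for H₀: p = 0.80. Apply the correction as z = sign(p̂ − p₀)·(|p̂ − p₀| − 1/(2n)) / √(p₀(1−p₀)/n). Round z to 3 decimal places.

Sample proportion p̂ = 91/97 = 0.93814. p̂ − p₀ = 0.138144.
1/(2n) = 0.005155.
Corrected numerator: |0.138144| − 0.005155 = 0.132989.
SE₀ = √(0.80·0.20/97) = 0.040614.
z = (+)0.132989/0.040614 = 3.274.

z = 3.274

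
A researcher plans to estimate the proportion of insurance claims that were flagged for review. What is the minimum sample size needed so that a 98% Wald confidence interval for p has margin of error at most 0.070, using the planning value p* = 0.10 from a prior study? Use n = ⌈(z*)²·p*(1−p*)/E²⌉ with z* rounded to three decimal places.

n = 100

z* = 2.326 at the 98% level.
p*(1−p*) = 0.0900.
Required n before rounding: 5.410276 × 0.0900 / 0.070² = 99.372.
Rounding up, n = 100.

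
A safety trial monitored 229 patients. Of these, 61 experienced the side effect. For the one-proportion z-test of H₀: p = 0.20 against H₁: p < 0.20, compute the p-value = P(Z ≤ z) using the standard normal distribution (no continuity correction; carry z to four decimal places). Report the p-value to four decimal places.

p-value = 0.9940

With x = 61 successes in n = 229, p̂ = 0.26638.
SE₀ = √(0.20·0.80/229) = 0.026433.
z = (p̂ − p₀)/SE = (61/229 − 0.20)/0.026433 ≈ 2.5111.
p-value = P(Z ≤ z) with z = 2.5111 → 0.9940.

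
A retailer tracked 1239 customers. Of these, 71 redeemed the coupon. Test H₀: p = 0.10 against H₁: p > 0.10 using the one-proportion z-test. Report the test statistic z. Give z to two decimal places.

z = -5.01

p̂ = 71/1239 = 0.05730.
Under H₀, SE = √(p₀(1−p₀)/n) = √(0.10·0.90/1239) = √0.000072639 = 0.008523.
z = (0.05730 − 0.10)/0.008523 = -0.04270/0.008523 = -5.01.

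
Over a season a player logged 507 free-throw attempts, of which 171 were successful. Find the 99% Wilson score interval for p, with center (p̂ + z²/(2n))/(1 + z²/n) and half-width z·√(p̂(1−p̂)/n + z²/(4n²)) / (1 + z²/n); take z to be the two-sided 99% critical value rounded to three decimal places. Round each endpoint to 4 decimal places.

(0.2856, 0.3932)

Here p̂ = 171/507 = 0.33728 and z = 2.576 (z² = 6.635776).
Denominator 1 + z²/n = 1 + 6.635776/507 = 1.013088.
Center = (0.33728 + 0.006544)/1.013088 = 0.33938.
Radicand: p̂(1−p̂)/n + z²/(4n²) = 0.000440871 + 0.000006454 = 0.000447325.
Half-width = 2.576·√0.000447325/1.013088 = 0.05378.
So the interval runs from 0.2856 to 0.3932.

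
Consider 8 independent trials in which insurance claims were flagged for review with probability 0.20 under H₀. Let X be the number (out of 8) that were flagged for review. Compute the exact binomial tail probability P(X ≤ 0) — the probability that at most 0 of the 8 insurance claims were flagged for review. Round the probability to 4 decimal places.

X is binomial with n = 8 and p = 0.20.
P(X ≤ 0) = C(8,0)·0.20^0·0.80^8.
= 0.167772 = 0.1678.

P = 0.1678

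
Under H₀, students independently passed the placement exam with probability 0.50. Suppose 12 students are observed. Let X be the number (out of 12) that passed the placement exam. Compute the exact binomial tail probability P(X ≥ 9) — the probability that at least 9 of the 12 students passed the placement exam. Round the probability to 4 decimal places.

X ~ Binomial(n=12, p=0.50).
P(X ≥ 9) = C(12,9)·0.50^9·0.50^3 + C(12,10)·0.50^10·0.50^2 + C(12,11)·0.50^11·0.50^1 + C(12,12)·0.50^12·0.50^0.
= 0.053711 + 0.016113 + 0.002930 + 0.000244 = 0.0730.

P = 0.0730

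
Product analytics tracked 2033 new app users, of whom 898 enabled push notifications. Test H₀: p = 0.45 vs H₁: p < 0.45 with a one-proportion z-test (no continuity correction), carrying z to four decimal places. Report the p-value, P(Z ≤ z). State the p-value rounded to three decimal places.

The sample proportion is 898/2033 = 0.44171.
Null standard error: √(0.45·0.55/2033) = √0.000121741 = 0.011034.
Test statistic (full precision, shown to 4 dp): z = (898/2033 − 0.45)/SE₀ ≈ -0.7512.
p-value = P(Z ≤ z) with z = -0.7512 → 0.226.

p-value = 0.226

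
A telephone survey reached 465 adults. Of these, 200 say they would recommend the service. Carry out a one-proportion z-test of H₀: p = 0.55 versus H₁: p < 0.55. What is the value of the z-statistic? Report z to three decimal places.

z = -5.197

With x = 200 successes in n = 465, p̂ = 0.43011.
Under H₀, SE = √(p₀(1−p₀)/n) = √(0.55·0.45/465) = √0.000532258 = 0.023071.
z = (0.43011 − 0.55)/0.023071 = -0.11989/0.023071 = -5.197.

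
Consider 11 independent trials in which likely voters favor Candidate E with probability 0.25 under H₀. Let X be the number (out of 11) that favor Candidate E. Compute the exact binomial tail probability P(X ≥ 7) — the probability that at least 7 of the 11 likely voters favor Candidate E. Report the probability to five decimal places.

X ~ Binomial(n=11, p=0.25).
P(X ≥ 7) = Σ_{j=7}^{11} C(11,j)·0.25^j·0.75^{11−j}.
= 0.006373 + 0.001062 + 0.000118 + 0.000008 + 0.000000 = 0.00756.

P = 0.00756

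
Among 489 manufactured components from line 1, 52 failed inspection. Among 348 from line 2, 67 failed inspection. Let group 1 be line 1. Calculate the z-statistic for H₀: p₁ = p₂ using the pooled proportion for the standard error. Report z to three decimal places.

Sample proportions: p̂₁ = 52/489 = 0.10634 and p̂₂ = 67/348 = 0.19253.
Pooled p̂ = (52+67)/(489+348) = 119/837 = 0.14217.
Pooled SE = √[0.1219609·0.00491855] ≈ 0.024492.
z = -0.08619/0.024492 = -3.519.

z = -3.519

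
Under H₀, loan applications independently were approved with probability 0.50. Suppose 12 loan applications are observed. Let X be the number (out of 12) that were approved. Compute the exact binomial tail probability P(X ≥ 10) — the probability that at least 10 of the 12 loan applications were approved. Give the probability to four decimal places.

P = 0.0193

X is binomial with n = 12 and p = 0.50.
P(X ≥ 10) = C(12,10)·0.50^10·0.50^2 + C(12,11)·0.50^11·0.50^1 + C(12,12)·0.50^12·0.50^0.
= 0.016113 + 0.002930 + 0.000244 = 0.0193.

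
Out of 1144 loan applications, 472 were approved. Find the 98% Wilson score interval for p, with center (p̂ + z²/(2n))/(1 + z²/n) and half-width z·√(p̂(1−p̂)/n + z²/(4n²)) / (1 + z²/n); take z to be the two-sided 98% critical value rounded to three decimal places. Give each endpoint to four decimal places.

(0.3792, 0.4468)

Here p̂ = 472/1144 = 0.41259 and z = 2.326 (z² = 5.410276).
Denominator 1 + z²/n = 1 + 5.410276/1144 = 1.004729.
Center = (0.41259 + 0.002365)/1.004729 = 0.41300.
Radicand: p̂(1−p̂)/n + z²/(4n²) = 0.000211852 + 0.000001033 = 0.000212885.
Half-width = 2.326·√0.000212885/1.004729 = 0.03378.
So the interval runs from 0.3792 to 0.4468.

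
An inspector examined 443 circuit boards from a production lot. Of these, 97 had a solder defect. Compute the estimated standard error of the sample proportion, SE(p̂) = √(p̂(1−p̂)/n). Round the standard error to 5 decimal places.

With x = 97 successes in n = 443, p̂ = 0.21896.
p̂(1−p̂) = 0.171017.
Dividing by n and taking the root: √0.000386043 = 0.01965.

SE = 0.01965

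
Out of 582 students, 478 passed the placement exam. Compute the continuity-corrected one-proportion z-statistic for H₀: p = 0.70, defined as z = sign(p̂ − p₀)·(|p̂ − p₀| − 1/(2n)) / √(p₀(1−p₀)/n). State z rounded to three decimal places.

z = 6.341

With x = 478 successes in n = 582, p̂ = 0.82131. p̂ − p₀ = 0.121306.
Continuity correction 1/(2n) = 1/1164 = 0.000859.
Corrected numerator: |0.121306| − 0.000859 = 0.120447.
SE₀ = √(0.70·0.30/582) = 0.018995.
z = +0.120447/0.018995 = 6.341.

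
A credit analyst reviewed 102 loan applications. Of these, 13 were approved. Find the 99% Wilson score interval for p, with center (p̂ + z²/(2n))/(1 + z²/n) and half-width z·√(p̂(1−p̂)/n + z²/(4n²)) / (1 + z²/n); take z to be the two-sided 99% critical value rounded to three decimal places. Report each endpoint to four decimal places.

(0.0647, 0.2357)

p̂ = 13/102 = 0.12745; z = 2.576, so z² = 6.635776.
Denominator 1 + z²/n = 1 + 6.635776/102 = 1.065057.
Adjusted center: (0.12745 + z²/(2n))/1.065057 = 0.15021.
Radicand: p̂(1−p̂)/n + z²/(4n²) = 0.001090267 + 0.000159453 = 0.001249720.
Half-width = 2.576·√0.001249720/1.065057 = 0.08550.
CI: 0.15021 ± 0.08550 = (0.0647, 0.2357).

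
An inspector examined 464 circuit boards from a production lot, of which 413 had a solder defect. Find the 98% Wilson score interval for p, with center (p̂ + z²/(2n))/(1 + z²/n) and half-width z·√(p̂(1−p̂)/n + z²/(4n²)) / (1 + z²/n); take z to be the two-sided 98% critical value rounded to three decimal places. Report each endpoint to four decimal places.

p̂ = 413/464 = 0.89009; z = 2.326, so z² = 5.410276.
Denominator 1 + z²/n = 1 + 5.410276/464 = 1.011660.
Center = (0.89009 + 0.005830)/1.011660 = 0.88559.
Radicand: p̂(1−p̂)/n + z²/(4n²) = 0.000210846 + 0.000006282 = 0.000217128.
Half-width = z·√(radicand)/denom = 2.326·0.014735/1.011660 = 0.03388.
So the interval runs from 0.8517 to 0.9195.

(0.8517, 0.9195)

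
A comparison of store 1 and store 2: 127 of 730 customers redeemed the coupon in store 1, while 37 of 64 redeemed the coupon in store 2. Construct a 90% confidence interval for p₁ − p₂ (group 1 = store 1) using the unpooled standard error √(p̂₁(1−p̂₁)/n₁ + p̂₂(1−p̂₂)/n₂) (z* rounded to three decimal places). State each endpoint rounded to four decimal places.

(-0.5083, -0.3000)

p̂₁ = 127/730 = 0.17397, p̂₂ = 37/64 = 0.57812; p̂₁ − p̂₂ = -0.40415.
Unpooled SE = √(p̂₁(1−p̂₁)/n₁ + p̂₂(1−p̂₂)/n₂) = √(0.000196858 + 0.003810883) = 0.063307.
For 90% confidence, z* = 1.645. Margin = 1.645·0.063307 = 0.10414.
Interval: -0.40415 ± 0.10414 → (-0.5083, -0.3000).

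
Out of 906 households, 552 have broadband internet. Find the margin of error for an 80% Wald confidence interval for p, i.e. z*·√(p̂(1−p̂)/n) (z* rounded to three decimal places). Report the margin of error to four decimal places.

ME = 0.0208

Sample proportion p̂ = 552/906 = 0.60927.
SE = √(p̂(1−p̂)/n) = √(0.238060/906) = 0.016210.
z* = 1.282 at the 80% level.
ME = 1.282·0.016210 = 0.0208.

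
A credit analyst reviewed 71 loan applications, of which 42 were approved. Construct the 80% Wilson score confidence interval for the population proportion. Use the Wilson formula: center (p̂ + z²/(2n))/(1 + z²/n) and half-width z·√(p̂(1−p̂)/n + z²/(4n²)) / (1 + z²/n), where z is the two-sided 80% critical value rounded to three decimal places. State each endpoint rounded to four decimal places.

(0.5155, 0.6634)

Here p̂ = 42/71 = 0.59155 and z = 1.282 (z² = 1.643524).
Denominator 1 + z²/n = 1 + 1.643524/71 = 1.023148.
Adjusted center: (0.59155 + z²/(2n))/1.023148 = 0.58948.
Radicand: p̂(1−p̂)/n + z²/(4n²) = 0.003403081 + 0.000081508 = 0.003484589.
Half-width = 1.282·√0.003484589/1.023148 = 0.07396.
Interval: 0.58948 ± 0.07396 → (0.5155, 0.6634).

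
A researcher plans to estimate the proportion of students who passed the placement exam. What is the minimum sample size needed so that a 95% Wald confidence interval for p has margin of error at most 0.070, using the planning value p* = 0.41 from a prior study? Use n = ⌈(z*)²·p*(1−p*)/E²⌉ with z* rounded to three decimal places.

n = 190

The 95% critical value is z* = 1.960.
p*(1−p*) = 0.2419.
Required n before rounding: 3.841600 × 0.2419 / 0.070² = 189.650.
Rounding up, n = 190.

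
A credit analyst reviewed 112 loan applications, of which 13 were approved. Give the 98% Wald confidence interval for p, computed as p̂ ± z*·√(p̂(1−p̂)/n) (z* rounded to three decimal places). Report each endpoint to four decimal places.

(0.0457, 0.1865)

The sample proportion is 13/112 = 0.11607.
SE = √(p̂(1−p̂)/n) = √(0.102599/112) = 0.030267.
z* = 2.326 at the 98% level.
Margin = 2.326·0.030267 = 0.07040.
CI: 0.11607 ± 0.07040 = (0.0457, 0.1865).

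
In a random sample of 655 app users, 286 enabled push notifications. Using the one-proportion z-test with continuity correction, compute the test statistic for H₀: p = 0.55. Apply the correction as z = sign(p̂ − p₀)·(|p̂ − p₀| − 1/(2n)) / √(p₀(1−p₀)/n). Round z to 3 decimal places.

z = -5.792

The sample proportion is 286/655 = 0.43664. p̂ − p₀ = -0.113359.
1/(2n) = 0.000763.
Corrected numerator: |-0.113359| − 0.000763 = 0.112596.
Null standard error: √(0.55·0.45/655) = √0.000377863 = 0.019439.
z = (−)0.112596/0.019439 = -5.792.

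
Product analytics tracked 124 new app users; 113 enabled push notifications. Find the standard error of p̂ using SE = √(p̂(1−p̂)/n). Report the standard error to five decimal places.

SE = 0.02553

Sample proportion p̂ = 113/124 = 0.91129.
p̂(1−p̂) = 0.080841.
Dividing by n and taking the root: √0.000651944 = 0.02553.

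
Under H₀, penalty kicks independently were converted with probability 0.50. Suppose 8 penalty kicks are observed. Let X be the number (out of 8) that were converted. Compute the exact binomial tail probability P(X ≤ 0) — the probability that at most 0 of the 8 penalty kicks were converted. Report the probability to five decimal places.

X is binomial with n = 8 and p = 0.50.
P(X ≤ 0) = C(8,0)·0.50^0·0.50^8.
= 0.003906 = 0.00391.

P = 0.00391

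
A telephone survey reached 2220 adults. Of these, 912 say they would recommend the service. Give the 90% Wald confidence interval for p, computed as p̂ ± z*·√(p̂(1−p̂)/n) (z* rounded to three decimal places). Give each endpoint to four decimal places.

The sample proportion is 912/2220 = 0.41081.
SE(p̂) = √(0.41081·0.58919/2220) = 0.010442.
The 90% critical value is z* = 1.645.
Margin of error: 1.645 × 0.010442 = 0.01718.
Interval: 0.41081 ± 0.01718 → (0.3936, 0.4280).

(0.3936, 0.4280)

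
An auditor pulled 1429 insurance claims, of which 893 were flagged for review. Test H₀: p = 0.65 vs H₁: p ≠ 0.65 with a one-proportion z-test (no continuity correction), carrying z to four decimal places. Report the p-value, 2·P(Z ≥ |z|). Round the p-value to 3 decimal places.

The sample proportion is 893/1429 = 0.62491.
Under H₀, SE = √(p₀(1−p₀)/n) = √(0.65·0.35/1429) = √0.000159202 = 0.012618.
Test statistic (full precision, shown to 4 dp): z = (893/1429 − 0.65)/SE₀ ≈ -1.9883.
p-value = 2·P(Z ≥ |z|) with z = -1.9883 → 0.047.

p-value = 0.047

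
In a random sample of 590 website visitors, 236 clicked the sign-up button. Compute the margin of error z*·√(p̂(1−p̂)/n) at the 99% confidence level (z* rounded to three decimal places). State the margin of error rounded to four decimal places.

p̂ = 236/590 = 0.40000.
Standard error of p̂: √(0.240000/590) = √0.000406780 = 0.020169.
The 99% critical value is z* = 2.576.
ME = 2.576·0.020169 = 0.0520.

ME = 0.0520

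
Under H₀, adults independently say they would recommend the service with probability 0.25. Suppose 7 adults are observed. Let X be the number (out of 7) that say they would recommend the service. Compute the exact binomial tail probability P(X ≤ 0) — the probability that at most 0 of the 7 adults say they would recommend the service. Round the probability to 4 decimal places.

X is binomial with n = 7 and p = 0.25.
P(X ≤ 0) = C(7,0)·0.25^0·0.75^7.
= 0.133484 = 0.1335.

P = 0.1335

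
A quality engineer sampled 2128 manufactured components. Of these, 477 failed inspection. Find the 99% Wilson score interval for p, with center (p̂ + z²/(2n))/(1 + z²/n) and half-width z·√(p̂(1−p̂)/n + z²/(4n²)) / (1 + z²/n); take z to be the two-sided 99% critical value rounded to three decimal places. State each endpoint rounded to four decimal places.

(0.2017, 0.2483)

p̂ = 477/2128 = 0.22415; z = 2.576, so z² = 6.635776.
Denominator 1 + z²/n = 1 + 6.635776/2128 = 1.003118.
Center = (0.22415 + 0.001559)/1.003118 = 0.22501.
Radicand: p̂(1−p̂)/n + z²/(4n²) = 0.000081724 + 0.000000366 = 0.000082090.
Half-width = 2.576·√0.000082090/1.003118 = 0.02327.
CI: 0.22501 ± 0.02327 = (0.2017, 0.2483).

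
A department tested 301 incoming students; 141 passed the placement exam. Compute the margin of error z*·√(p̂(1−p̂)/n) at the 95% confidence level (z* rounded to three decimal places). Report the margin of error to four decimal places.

ME = 0.0564

The sample proportion is 141/301 = 0.46844.
Standard error of p̂: √(0.249004/301) = √0.000827255 = 0.028762.
z* = 1.960 at the 95% level.
So ME = 0.0564.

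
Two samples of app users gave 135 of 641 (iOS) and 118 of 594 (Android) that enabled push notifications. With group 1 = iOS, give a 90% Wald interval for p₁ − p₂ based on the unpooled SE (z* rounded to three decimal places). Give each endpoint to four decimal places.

p̂₁ = 135/641 = 0.21061, p̂₂ = 118/594 = 0.19865; p̂₁ − p̂₂ = 0.01196.
Unpooled SE = √(p̂₁(1−p̂₁)/n₁ + p̂₂(1−p̂₂)/n₂) = √(0.000259364 + 0.000267997) = 0.022964.
z* = 1.645 at the 90% level. Margin = 1.645·0.022964 = 0.03778.
CI: 0.01196 ± 0.03778 = (-0.0258, 0.0497).

(-0.0258, 0.0497)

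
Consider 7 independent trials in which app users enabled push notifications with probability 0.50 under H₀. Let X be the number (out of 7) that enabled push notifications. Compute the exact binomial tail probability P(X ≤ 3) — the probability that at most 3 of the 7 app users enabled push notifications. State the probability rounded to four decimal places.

P = 0.5000

X ~ Binomial(n=7, p=0.50).
P(X ≤ 3) = C(7,0)·0.50^0·0.50^7 + C(7,1)·0.50^1·0.50^6 + C(7,2)·0.50^2·0.50^5 + C(7,3)·0.50^3·0.50^4.
= 0.007812 + 0.054688 + 0.164062 + 0.273438 = 0.5000.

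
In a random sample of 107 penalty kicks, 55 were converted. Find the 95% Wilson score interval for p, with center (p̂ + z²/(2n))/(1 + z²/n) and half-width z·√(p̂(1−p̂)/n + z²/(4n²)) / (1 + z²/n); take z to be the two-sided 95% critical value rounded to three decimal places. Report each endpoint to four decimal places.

p̂ = 55/107 = 0.51402; z = 1.960, so z² = 3.841600.
1 + z²/n = 1.035903.
Center = (0.51402 + 0.017951)/1.035903 = 0.51353.
Radicand: p̂(1−p̂)/n + z²/(4n²) = 0.002334612 + 0.000083885 = 0.002418497.
Half-width = z·√(radicand)/denom = 1.960·0.049178/1.035903 = 0.09305.
So the interval runs from 0.4205 to 0.6066.

(0.4205, 0.6066)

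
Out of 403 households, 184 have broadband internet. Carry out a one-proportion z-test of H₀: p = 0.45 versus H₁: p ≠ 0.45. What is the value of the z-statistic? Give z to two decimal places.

Sample proportion p̂ = 184/403 = 0.45658.
Under H₀, SE = √(p₀(1−p₀)/n) = √(0.45·0.55/403) = √0.000614144 = 0.024782.
z = (p̂ − p₀)/SE = (0.45658 − 0.45)/0.024782 = 0.27.

z = 0.27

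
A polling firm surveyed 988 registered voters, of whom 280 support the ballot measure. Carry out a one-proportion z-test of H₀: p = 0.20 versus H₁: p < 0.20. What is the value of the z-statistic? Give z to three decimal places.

z = 6.554

The sample proportion is 280/988 = 0.28340.
Under H₀, SE = √(p₀(1−p₀)/n) = √(0.20·0.80/988) = √0.000161943 = 0.012726.
z = (p̂ − p₀)/SE = (0.28340 − 0.20)/0.012726 = 6.554.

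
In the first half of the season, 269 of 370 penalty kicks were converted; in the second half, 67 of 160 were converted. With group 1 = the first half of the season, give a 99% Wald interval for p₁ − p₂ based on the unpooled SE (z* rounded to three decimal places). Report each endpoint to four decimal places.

(0.1914, 0.4251)

p̂₁ = 0.72703, p̂₂ = 0.41875, so the observed difference is 0.30828.
Unpooled SE = √(p̂₁(1−p̂₁)/n₁ + p̂₂(1−p̂₂)/n₂) = √(0.000536375 + 0.001521240) = 0.045361.
z* = 2.576 at the 99% level. Margin = 2.576·0.045361 = 0.11685.
CI: 0.30828 ± 0.11685 = (0.1914, 0.4251).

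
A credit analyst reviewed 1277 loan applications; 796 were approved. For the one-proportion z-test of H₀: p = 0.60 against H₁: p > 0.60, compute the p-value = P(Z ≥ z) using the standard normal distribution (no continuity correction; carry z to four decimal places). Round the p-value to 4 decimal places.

p-value = 0.0444

Sample proportion p̂ = 796/1277 = 0.62334.
Null standard error: √(0.60·0.40/1277) = √0.000187940 = 0.013709.
z = (p̂ − p₀)/SE = (796/1277 − 0.60)/0.013709 ≈ 1.7022.
From the standard normal, P(Z ≥ z) = 0.0444.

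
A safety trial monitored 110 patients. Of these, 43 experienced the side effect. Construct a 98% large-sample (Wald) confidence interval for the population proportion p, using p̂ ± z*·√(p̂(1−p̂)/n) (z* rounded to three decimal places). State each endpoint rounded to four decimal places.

(0.2827, 0.4991)

The sample proportion is 43/110 = 0.39091.
SE(p̂) = √(0.39091·0.60909/110) = 0.046525.
z* = 2.326 at the 98% level.
Margin of error: 2.326 × 0.046525 = 0.10822.
Interval: 0.39091 ± 0.10822 → (0.2827, 0.4991).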